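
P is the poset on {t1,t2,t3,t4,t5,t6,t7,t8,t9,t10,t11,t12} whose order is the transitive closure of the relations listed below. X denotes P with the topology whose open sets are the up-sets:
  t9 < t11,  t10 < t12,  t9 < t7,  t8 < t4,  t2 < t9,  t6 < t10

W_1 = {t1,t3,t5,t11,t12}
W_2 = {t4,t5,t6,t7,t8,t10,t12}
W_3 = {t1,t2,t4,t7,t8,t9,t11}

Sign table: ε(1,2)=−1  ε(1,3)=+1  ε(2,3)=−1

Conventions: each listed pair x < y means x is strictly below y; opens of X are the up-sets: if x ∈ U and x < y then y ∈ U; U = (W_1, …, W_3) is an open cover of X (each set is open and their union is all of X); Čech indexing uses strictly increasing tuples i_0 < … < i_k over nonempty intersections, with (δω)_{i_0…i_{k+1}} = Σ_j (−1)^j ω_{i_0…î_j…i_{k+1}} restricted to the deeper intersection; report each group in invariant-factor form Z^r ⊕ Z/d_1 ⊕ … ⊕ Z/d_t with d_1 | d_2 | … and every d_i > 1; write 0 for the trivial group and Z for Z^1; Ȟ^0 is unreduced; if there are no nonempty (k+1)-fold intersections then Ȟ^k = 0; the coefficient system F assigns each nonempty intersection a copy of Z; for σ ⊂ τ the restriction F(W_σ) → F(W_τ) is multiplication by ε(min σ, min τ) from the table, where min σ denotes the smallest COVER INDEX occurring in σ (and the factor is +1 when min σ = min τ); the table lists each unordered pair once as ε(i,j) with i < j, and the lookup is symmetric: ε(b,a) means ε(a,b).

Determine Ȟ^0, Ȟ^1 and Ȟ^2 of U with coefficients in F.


Ȟ^0(U;F) ≅ Z,  Ȟ^1(U;F) ≅ Z,  Ȟ^2(U;F) ≅ 0

cover nerve:
  W12={t5,t12} W13={t1,t11} W23={t4,t7,t8}
C dims 3,3; δ0: rk 2, SNF 1^2
Ȟ^0: (3−2)−0=1 ⇒ Z
Ȟ^1: (3−0)−2=1 ⇒ Z
Ȟ^2: (0−0)−0=0 ⇒ 0


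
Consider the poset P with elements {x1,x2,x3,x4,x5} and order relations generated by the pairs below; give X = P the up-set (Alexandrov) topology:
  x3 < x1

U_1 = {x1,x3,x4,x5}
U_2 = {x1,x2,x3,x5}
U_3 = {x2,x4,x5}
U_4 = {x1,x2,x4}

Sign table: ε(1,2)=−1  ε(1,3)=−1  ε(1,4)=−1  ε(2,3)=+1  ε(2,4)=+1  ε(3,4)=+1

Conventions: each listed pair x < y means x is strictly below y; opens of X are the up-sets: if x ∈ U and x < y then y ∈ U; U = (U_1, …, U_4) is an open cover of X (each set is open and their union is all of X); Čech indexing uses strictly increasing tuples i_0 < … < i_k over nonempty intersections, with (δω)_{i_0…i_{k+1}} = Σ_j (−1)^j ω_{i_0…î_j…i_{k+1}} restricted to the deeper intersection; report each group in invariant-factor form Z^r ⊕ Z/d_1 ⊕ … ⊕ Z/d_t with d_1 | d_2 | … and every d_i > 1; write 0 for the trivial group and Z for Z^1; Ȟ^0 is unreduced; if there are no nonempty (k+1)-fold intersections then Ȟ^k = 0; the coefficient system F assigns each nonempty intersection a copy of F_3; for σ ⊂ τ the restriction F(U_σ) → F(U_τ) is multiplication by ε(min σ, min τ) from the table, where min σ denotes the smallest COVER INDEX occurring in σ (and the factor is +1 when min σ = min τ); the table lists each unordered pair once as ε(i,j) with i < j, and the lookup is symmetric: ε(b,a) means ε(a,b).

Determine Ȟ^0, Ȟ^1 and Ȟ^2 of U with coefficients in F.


nerve simplices:
  U12={x1,x3,x5} U13={x4,x5} U14={x1,x4} U23={x2,x5} U24={x1,x2} U34={x2,x4}
  U123={x5} U124={x1} U134={x4} U234={x2}
C dims 4,6,4; δ0: rk_F3 3; δ1: rk_F3 3
degree 0: 4−3−0 = 1 → Ȟ^0 ≅ Z/3
degree 1: 6−3−3 = 0 → Ȟ^1 ≅ 0
degree 2: 4−0−3 = 1 → Ȟ^2 ≅ Z/3

Ȟ^0 = Z/3; Ȟ^1 = 0; Ȟ^2 = Z/3


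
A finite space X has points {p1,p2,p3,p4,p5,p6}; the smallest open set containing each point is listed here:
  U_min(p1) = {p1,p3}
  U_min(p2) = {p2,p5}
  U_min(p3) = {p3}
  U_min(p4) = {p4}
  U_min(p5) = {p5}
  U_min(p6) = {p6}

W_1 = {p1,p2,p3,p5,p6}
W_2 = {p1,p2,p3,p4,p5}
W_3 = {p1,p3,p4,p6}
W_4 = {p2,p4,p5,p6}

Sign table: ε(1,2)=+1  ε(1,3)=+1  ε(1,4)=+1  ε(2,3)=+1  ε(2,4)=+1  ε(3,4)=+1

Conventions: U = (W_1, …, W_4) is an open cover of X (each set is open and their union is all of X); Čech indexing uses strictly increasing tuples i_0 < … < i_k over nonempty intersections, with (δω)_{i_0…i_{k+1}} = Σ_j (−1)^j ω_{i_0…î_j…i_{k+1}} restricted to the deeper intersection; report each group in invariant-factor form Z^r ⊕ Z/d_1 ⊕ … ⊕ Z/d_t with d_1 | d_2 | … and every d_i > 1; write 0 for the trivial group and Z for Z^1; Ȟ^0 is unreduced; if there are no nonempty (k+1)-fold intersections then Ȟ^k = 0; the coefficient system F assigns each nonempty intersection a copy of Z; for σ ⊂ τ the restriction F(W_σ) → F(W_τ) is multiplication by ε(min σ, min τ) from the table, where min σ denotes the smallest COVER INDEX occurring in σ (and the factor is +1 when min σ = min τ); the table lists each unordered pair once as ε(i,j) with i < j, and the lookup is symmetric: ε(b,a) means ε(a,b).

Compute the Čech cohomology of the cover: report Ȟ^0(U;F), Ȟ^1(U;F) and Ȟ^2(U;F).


Ȟ^0(U;F) ≅ Z, Ȟ^1(U;F) ≅ 0, Ȟ^2(U;F) ≅ Z

nonempty intersections:
  W12={p1,p2,p3,p5} W13={p1,p3,p6} W14={p2,p5,p6} W23={p1,p3,p4} W24={p2,p4,p5} W34={p4,p6}
  W123={p1,p3} W124={p2,p5} W134={p6} W234={p4}
C dims 4,6,4; δ0: rk 3, SNF 1^3; δ1: rk 3, SNF 1^3
Ȟ^0: (4−3)−0=1 ⇒ Z
Ȟ^1: (6−3)−3=0 ⇒ 0
Ȟ^2: (4−0)−3=1 ⇒ Z


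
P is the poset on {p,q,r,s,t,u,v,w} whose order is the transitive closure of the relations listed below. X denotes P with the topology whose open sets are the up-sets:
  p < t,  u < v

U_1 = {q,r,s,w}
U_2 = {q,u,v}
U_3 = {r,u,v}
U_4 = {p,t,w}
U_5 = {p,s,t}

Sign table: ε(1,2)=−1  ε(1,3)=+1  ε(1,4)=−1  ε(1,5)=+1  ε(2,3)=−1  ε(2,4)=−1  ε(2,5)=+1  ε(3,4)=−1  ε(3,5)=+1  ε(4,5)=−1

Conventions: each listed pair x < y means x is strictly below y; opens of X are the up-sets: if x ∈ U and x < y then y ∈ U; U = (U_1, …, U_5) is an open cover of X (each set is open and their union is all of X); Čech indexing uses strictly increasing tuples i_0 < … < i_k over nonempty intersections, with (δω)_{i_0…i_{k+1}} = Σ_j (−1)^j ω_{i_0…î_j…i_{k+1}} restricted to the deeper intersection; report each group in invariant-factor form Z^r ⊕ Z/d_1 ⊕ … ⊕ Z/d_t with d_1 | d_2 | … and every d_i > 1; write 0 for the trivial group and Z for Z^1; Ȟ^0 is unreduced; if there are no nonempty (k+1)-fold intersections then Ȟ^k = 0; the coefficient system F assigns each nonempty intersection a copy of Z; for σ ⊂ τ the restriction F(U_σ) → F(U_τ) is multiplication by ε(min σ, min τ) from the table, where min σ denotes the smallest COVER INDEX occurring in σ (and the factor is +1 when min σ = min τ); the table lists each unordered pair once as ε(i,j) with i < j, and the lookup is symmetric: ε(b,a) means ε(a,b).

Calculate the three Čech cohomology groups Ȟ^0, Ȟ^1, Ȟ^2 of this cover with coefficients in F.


Ȟ^0(U;F) ≅ Z, Ȟ^1(U;F) ≅ Z^2 and Ȟ^2(U;F) ≅ 0

cover nerve:
  U12={q} U13={r} U14={w} U15={s} U23={u,v} U45={p,t}
C dims 5,6; δ0: rk 4, SNF 1^4
Ȟ^0: (5−4)−0=1 ⇒ Z
Ȟ^1: (6−0)−4=2 ⇒ Z^2
Ȟ^2: (0−0)−0=0 ⇒ 0


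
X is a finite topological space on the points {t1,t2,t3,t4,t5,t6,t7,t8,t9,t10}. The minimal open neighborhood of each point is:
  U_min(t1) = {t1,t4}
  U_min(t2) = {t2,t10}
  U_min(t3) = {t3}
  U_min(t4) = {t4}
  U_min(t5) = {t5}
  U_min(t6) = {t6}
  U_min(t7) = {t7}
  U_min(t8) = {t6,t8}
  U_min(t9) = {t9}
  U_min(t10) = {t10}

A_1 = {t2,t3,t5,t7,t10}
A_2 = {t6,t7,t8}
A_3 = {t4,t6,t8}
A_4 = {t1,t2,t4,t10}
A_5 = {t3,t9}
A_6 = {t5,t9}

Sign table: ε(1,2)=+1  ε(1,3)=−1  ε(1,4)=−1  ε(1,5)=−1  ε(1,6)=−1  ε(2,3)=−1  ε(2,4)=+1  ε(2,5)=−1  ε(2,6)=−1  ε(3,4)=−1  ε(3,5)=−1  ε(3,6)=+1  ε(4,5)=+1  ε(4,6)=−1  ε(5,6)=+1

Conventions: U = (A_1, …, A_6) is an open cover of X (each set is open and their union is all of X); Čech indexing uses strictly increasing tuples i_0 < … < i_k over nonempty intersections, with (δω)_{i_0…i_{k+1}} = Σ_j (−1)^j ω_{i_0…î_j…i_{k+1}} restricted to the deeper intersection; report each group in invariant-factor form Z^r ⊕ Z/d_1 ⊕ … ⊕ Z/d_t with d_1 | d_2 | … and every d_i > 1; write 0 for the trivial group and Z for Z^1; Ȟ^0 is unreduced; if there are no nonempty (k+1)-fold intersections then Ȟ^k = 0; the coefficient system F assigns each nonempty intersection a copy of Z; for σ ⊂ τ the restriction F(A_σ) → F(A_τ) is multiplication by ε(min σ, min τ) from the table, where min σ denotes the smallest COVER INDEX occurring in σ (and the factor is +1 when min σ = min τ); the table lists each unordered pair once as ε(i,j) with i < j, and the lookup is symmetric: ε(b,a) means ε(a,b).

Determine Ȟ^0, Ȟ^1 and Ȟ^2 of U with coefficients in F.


intersection data:
  A12={t7} A14={t2,t10} A15={t3} A16={t5} A23={t6,t8} A34={t4} A56={t9}
C dims 6,7; δ0: rk 6, SNF 1^5·2
Ȟ^0 = (6 − 6) − 0 = 0, so Ȟ^0 ≅ 0
Ȟ^1 = (7 − 0) − 6 = 1 plus torsion [2], so Ȟ^1 ≅ Z ⊕ Z/2
Ȟ^2 = (0 − 0) − 0 = 0, so Ȟ^2 ≅ 0

Ȟ^0(U;F) ≅ 0; Ȟ^1(U;F) ≅ Z ⊕ Z/2; Ȟ^2(U;F) ≅ 0


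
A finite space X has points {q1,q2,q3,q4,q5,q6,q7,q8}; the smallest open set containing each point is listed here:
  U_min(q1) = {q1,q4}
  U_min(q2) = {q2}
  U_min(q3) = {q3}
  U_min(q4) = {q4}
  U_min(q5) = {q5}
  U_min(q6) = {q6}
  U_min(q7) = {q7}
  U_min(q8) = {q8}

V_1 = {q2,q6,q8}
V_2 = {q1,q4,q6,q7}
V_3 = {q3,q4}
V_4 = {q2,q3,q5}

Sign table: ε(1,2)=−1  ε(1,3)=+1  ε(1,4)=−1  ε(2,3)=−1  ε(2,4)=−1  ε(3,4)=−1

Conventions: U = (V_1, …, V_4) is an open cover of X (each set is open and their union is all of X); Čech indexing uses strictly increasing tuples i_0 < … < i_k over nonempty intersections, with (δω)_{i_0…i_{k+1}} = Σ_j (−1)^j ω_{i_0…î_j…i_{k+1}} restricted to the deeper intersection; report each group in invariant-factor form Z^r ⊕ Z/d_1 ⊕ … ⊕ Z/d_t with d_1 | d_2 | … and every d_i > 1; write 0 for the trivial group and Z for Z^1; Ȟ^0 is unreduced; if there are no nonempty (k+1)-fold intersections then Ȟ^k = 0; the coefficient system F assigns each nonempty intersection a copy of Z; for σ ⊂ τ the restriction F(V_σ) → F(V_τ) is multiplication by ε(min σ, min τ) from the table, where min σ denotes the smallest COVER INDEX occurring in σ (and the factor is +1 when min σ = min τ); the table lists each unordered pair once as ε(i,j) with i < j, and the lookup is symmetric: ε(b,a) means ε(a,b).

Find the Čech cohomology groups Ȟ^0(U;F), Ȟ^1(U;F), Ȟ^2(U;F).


nonempty intersections:
  V12={q6} V14={q2} V23={q4} V34={q3}
C dims 4,4; δ0: rk 3, SNF 1^3
Ȟ^0: (4−3)−0=1 ⇒ Z
Ȟ^1: (4−0)−3=1 ⇒ Z
Ȟ^2: (0−0)−0=0 ⇒ 0

Ȟ^0 = Z, Ȟ^1 = Z, Ȟ^2 = 0


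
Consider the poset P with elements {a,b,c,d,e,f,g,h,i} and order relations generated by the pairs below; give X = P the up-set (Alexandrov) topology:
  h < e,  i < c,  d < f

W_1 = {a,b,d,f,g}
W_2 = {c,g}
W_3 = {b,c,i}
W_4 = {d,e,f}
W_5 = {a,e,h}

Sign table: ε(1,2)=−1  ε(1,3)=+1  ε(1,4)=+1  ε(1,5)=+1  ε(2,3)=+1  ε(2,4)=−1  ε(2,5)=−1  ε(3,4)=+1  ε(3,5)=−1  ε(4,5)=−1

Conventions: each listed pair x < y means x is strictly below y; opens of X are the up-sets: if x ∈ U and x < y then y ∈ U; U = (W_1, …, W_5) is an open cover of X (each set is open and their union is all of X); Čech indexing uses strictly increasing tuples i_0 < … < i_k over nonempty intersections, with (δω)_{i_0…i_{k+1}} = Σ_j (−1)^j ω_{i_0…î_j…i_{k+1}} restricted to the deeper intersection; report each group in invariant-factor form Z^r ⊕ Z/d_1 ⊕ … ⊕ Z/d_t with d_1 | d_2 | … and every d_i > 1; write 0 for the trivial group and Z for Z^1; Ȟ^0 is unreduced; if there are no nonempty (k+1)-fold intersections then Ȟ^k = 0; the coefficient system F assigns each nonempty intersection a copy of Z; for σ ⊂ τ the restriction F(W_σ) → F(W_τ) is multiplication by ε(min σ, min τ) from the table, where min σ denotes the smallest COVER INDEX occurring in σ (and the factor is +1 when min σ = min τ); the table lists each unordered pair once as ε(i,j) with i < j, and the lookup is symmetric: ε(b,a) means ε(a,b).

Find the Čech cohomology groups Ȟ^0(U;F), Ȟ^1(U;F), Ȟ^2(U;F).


intersection data:
  W12={g} W13={b} W14={d,f} W15={a} W23={c} W45={e}
C dims 5,6; δ0: rk 5, SNF 1^4·2
Ȟ^0 = (5 − 5) − 0 = 0, so Ȟ^0 ≅ 0
Ȟ^1 = (6 − 0) − 5 = 1 plus torsion [2], so Ȟ^1 ≅ Z ⊕ Z/2
Ȟ^2 = (0 − 0) − 0 = 0, so Ȟ^2 ≅ 0

Ȟ^0 ≅ 0, Ȟ^1 ≅ Z ⊕ Z/2, Ȟ^2 ≅ 0


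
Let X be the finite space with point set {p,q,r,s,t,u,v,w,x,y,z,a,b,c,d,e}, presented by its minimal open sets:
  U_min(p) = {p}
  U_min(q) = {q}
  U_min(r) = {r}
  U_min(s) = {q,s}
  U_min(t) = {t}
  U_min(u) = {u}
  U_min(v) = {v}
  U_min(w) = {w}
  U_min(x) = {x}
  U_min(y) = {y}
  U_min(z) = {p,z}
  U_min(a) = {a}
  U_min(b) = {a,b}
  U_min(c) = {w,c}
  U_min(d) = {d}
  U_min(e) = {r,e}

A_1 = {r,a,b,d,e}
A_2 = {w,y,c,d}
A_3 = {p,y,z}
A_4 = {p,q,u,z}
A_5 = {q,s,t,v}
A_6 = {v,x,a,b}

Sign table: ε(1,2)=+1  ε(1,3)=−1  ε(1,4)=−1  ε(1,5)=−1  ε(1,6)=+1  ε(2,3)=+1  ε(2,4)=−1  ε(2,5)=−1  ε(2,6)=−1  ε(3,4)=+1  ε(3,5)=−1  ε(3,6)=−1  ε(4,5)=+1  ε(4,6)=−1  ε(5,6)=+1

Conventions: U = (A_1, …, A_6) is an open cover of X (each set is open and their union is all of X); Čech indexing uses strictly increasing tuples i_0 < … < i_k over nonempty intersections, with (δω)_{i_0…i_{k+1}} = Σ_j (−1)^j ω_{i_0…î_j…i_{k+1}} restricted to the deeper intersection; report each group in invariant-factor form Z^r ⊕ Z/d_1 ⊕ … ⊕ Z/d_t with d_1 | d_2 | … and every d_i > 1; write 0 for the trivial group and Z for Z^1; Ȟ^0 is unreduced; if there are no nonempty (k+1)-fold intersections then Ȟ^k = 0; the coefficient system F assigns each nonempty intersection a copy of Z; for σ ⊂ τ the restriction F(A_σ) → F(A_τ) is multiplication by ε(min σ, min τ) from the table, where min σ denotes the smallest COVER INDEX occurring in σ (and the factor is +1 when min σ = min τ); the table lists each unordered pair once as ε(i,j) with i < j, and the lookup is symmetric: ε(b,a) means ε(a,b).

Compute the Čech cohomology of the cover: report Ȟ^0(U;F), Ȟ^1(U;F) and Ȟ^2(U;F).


Ȟ^0(U;F) ≅ Z,  Ȟ^1(U;F) ≅ Z,  Ȟ^2(U;F) ≅ 0

nonempty overlaps:
  A12={d} A16={a,b} A23={y} A34={p,z} A45={q} A56={v}
C dims 6,6; δ0: rk 5, SNF 1^5
degree 0: 6−5−0 = 1 → Ȟ^0 ≅ Z
degree 1: 6−0−5 = 1 → Ȟ^1 ≅ Z
degree 2: 0−0−0 = 0 → Ȟ^2 ≅ 0


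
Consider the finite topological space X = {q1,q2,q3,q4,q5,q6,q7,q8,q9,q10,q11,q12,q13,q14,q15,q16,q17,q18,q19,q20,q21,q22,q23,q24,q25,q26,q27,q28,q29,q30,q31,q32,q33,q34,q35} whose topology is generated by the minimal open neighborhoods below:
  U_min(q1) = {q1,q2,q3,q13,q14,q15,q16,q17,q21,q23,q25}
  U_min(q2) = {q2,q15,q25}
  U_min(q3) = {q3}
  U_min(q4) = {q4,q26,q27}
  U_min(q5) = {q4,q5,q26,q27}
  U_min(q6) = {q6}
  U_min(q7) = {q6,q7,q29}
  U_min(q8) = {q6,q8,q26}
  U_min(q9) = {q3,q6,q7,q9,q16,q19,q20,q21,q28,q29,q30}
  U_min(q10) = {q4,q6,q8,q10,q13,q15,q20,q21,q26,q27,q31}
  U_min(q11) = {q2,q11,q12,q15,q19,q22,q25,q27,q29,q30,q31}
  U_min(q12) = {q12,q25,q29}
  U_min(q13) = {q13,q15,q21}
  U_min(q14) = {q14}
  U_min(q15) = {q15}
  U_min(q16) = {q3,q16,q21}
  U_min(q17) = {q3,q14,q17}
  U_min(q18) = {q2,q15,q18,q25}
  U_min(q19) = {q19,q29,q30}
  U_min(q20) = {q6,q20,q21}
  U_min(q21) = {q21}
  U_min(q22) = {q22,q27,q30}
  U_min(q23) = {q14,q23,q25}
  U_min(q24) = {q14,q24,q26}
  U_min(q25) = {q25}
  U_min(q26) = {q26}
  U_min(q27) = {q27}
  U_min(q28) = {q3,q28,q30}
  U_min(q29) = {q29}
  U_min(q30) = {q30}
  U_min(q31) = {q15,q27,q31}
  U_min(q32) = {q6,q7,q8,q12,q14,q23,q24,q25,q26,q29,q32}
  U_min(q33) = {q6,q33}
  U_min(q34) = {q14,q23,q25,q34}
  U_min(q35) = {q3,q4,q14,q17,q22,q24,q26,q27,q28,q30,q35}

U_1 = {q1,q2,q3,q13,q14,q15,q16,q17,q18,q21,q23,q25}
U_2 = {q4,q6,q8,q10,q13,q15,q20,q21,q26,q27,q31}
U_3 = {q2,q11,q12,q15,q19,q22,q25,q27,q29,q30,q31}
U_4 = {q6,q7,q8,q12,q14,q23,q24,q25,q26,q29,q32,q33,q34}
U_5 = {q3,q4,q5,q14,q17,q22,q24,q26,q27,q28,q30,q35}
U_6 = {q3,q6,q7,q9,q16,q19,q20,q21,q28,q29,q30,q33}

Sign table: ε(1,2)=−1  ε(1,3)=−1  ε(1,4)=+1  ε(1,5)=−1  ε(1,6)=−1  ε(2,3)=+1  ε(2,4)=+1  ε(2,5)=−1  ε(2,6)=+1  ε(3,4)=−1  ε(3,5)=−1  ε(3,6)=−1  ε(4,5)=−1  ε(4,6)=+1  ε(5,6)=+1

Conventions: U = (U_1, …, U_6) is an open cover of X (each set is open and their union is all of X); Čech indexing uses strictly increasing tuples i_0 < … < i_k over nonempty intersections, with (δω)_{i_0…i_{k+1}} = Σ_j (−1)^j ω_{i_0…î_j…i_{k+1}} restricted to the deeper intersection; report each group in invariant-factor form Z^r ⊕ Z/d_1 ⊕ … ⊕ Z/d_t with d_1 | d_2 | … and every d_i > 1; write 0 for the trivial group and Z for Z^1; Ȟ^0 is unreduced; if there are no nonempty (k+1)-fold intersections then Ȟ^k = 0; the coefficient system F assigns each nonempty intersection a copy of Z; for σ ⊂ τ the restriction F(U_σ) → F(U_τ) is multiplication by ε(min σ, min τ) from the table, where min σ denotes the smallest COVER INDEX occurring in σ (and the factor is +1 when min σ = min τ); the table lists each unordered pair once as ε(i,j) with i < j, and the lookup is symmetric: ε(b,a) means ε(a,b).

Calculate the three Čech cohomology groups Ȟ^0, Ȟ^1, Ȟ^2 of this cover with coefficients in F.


Ȟ^0(U;F) ≅ 0; Ȟ^1(U;F) ≅ Z/2; Ȟ^2(U;F) ≅ Z

nerve simplices:
  U12={q13,q15,q21} U13={q2,q15,q25} U14={q14,q23,q25} U15={q3,q14,q17} U16={q3,q16,q21} U23={q15,q27,q31} U24={q6,q8,q26} U25={q4,q26,q27} U26={q6,q20,q21} U34={q12,q25,q29} U35={q22,q27,q30} U36={q19,q29,q30} U45={q14,q24,q26} U46={q6,q7,q29,q33} U56={q3,q28,q30}
  U123={q15} U126={q21} U134={q25} U145={q14} U156={q3} U235={q27} U245={q26} U246={q6} U346={q29} U356={q30}
C dims 6,15,10; δ0: rk 6, SNF 1^5·2; δ1: rk 9, SNF 1^9
degree 0: 6−6−0 = 0 → Ȟ^0 ≅ 0
degree 1: 15−9−6 = 0 plus torsion [2] → Ȟ^1 ≅ Z/2
degree 2: 10−0−9 = 1 → Ȟ^2 ≅ Z


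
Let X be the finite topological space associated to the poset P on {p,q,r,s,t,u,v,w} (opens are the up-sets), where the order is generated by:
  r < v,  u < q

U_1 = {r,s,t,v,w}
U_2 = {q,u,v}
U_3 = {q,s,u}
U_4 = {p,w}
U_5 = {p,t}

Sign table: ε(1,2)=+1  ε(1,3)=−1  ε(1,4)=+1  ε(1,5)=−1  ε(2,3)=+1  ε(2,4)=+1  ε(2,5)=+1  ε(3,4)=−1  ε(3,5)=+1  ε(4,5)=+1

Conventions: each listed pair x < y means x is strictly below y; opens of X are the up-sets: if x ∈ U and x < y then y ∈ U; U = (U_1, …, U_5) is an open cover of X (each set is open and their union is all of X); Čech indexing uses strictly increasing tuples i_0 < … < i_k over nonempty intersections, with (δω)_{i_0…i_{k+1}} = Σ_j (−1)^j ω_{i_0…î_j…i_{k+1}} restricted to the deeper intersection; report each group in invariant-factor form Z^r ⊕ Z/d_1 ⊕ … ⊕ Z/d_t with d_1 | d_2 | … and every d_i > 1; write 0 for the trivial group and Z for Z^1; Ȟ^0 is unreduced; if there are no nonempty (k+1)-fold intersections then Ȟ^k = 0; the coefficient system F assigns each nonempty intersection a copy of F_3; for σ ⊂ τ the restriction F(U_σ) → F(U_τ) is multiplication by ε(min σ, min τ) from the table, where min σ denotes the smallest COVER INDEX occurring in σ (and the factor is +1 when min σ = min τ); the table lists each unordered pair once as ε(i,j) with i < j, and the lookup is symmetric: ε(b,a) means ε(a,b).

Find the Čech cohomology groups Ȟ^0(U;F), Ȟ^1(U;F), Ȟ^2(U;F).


nerve of the cover:
  U12={v} U13={s} U14={w} U15={t} U23={q,u} U45={p}
C dims 5,6; δ0: rk_F3 5
Ȟ^0 = (5 − 5) − 0 = 0, so Ȟ^0 ≅ 0
Ȟ^1 = (6 − 0) − 5 = 1, so Ȟ^1 ≅ Z/3
Ȟ^2 = (0 − 0) − 0 = 0, so Ȟ^2 ≅ 0

Ȟ^0 = 0, Ȟ^1 = Z/3, Ȟ^2 = 0


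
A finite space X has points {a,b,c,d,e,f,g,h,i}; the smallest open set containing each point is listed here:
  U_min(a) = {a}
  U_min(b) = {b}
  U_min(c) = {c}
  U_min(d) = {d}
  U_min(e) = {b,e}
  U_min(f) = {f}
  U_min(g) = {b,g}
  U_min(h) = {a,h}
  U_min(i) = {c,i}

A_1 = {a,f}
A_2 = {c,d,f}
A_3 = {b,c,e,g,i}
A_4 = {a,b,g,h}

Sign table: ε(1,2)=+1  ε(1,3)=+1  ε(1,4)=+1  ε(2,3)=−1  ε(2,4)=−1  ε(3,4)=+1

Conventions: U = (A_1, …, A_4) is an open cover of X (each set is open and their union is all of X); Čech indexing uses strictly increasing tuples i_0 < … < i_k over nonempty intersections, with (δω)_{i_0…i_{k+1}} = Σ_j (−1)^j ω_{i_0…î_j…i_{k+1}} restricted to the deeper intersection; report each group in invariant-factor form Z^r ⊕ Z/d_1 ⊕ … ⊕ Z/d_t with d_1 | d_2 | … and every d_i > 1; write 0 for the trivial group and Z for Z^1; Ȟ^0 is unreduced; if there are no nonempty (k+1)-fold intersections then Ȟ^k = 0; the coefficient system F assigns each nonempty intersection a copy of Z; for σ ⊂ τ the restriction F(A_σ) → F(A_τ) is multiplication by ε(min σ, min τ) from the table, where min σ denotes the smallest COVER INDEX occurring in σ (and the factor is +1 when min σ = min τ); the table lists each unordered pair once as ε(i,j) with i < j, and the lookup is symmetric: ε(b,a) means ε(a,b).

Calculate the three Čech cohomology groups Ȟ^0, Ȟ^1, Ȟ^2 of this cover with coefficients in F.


cover nerve:
  A12={f} A14={a} A23={c} A34={b,g}
C dims 4,4; δ0: rk 4, SNF 1^3·2
Ȟ^0: (4−4)−0=0 ⇒ 0
Ȟ^1: (4−0)−4=0 plus torsion [2] ⇒ Z/2
Ȟ^2: (0−0)−0=0 ⇒ 0

Ȟ^0 = 0,  Ȟ^1 = Z/2,  Ȟ^2 = 0


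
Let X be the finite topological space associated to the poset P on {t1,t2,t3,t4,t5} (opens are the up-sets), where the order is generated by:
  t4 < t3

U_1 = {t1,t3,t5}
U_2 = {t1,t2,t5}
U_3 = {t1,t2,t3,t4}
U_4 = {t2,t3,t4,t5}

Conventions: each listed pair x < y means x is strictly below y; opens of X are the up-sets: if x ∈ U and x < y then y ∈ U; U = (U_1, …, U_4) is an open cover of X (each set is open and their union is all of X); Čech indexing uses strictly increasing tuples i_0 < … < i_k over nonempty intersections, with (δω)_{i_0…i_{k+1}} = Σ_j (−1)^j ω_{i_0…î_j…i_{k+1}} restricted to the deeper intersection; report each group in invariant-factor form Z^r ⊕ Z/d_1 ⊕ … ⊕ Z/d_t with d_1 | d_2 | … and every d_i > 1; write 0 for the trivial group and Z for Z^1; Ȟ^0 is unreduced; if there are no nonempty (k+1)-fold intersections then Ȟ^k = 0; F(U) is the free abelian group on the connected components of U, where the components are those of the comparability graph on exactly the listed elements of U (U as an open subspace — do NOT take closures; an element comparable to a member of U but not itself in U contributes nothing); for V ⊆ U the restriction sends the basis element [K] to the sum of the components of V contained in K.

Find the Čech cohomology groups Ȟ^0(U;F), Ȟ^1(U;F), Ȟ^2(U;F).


nerve of the cover:
  U12={t1,t5} U13={t1,t3} U14={t3,t5} U23={t1,t2} U24={t2,t5} U34={t2,t3,t4}
  U123={t1} U124={t5} U134={t3} U234={t2}
components per intersection:
  U1: {t1} {t3} {t5}
  U2: {t1} {t2} {t5}
  U3: {t1} {t2} {t3,t4}
  U4: {t2} {t3,t4} {t5}
  U12: {t1} {t5}
  U13: {t1} {t3}
  U14: {t3} {t5}
  U23: {t1} {t2}
  U24: {t2} {t5}
  U34: {t2} {t3,t4}
  U123: {t1}
  U124: {t5}
  U134: {t3}
  U234: {t2}
C dims 12,12,4; δ0: rk 8, SNF 1^8; δ1: rk 4, SNF 1^4
Ȟ^0 = (12 − 8) − 0 = 4, so Ȟ^0 ≅ Z^4
Ȟ^1 = (12 − 4) − 8 = 0, so Ȟ^1 ≅ 0
Ȟ^2 = (4 − 0) − 4 = 0, so Ȟ^2 ≅ 0

Ȟ^0 = Z^4,  Ȟ^1 = 0,  Ȟ^2 = 0


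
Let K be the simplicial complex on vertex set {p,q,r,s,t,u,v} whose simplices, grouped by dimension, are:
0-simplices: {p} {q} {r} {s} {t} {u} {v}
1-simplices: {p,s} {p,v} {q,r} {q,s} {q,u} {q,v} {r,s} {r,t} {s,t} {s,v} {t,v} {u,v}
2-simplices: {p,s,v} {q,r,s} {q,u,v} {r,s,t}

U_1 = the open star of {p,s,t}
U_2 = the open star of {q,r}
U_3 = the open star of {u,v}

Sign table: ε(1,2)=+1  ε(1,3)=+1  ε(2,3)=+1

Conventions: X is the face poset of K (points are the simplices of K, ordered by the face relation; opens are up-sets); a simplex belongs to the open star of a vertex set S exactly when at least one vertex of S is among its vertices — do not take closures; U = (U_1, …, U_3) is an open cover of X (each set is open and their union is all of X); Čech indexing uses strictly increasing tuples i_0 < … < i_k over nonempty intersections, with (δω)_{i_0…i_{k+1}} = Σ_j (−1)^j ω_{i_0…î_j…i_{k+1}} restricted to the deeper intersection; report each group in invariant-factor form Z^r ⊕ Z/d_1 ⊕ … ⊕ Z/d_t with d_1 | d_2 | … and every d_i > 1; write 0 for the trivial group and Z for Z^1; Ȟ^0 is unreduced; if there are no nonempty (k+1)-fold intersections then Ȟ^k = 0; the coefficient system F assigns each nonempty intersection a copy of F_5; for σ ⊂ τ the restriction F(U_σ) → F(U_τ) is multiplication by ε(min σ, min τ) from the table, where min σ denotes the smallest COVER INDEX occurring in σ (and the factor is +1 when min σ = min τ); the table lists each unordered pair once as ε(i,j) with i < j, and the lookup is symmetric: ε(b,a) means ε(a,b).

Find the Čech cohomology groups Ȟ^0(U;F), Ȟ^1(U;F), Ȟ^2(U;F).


nerve of the cover:
  U1={{p},{s},{t},{p,s},{p,v},{q,s},{r,s},{r,t},{s,t},{s,v},{t,v},{p,s,v},{q,r,s},{r,s,t}} U2={{q},{r},{q,r},{q,s},{q,u},{q,v},{r,s},{r,t},{q,r,s},{q,u,v},{r,s,t}} U3={{u},{v},{p,v},{q,u},{q,v},{s,v},{t,v},{u,v},{p,s,v},{q,u,v}}
  U12={{q,s},{r,s},{r,t},{q,r,s},{r,s,t}} U13={{p,v},{s,v},{t,v},{p,s,v}} U23={{q,u},{q,v},{q,u,v}}
C dims 3,3; δ0: rk_F5 2
Ȟ^0 = (3 − 2) − 0 = 1, so Ȟ^0 ≅ Z/5
Ȟ^1 = (3 − 0) − 2 = 1, so Ȟ^1 ≅ Z/5
Ȟ^2 = (0 − 0) − 0 = 0, so Ȟ^2 ≅ 0

Ȟ^0(U;F) ≅ Z/5; Ȟ^1(U;F) ≅ Z/5; Ȟ^2(U;F) ≅ 0


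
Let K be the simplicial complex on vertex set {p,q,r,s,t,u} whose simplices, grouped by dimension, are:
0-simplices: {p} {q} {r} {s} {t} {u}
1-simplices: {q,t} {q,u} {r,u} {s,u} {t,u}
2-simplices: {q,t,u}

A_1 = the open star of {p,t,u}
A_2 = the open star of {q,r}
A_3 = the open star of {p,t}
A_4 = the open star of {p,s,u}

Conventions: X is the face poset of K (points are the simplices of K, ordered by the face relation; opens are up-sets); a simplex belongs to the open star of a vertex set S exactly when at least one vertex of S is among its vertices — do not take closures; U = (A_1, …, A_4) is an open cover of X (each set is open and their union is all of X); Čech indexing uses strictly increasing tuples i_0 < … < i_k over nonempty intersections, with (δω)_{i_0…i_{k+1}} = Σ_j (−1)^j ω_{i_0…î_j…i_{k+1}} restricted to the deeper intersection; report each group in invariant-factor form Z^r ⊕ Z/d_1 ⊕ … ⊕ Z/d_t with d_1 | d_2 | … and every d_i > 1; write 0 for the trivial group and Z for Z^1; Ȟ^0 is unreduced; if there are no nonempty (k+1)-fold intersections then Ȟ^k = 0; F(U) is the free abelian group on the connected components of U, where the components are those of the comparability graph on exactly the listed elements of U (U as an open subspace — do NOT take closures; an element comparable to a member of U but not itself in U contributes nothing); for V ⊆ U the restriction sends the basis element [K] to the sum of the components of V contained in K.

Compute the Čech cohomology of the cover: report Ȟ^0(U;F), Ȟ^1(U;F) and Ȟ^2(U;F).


nonempty intersections:
  A1={{p},{t},{u},{q,t},{q,u},{r,u},{s,u},{t,u},{q,t,u}} A2={{q},{r},{q,t},{q,u},{r,u},{q,t,u}} A3={{p},{t},{q,t},{t,u},{q,t,u}} A4={{p},{s},{u},{q,u},{r,u},{s,u},{t,u},{q,t,u}}
  A12={{q,t},{q,u},{r,u},{q,t,u}} A13={{p},{t},{q,t},{t,u},{q,t,u}} A14={{p},{u},{q,u},{r,u},{s,u},{t,u},{q,t,u}} A23={{q,t},{q,t,u}} A24={{q,u},{r,u},{q,t,u}} A34={{p},{t,u},{q,t,u}}
  A123={{q,t},{q,t,u}} A124={{q,u},{r,u},{q,t,u}} A134={{p},{t,u},{q,t,u}} A234={{q,t,u}}
  A1234={{q,t,u}}
components per intersection:
  A1: {{p}} {{t},{u},{q,t},{q,u},{r,u},{s,u},{t,u},{q,t,u}}
  A2: {{q},{q,t},{q,u},{q,t,u}} {{r},{r,u}}
  A3: {{p}} {{t},{q,t},{t,u},{q,t,u}}
  A4: {{p}} {{s},{u},{q,u},{r,u},{s,u},{t,u},{q,t,u}}
  A12: {{q,t},{q,u},{q,t,u}} {{r,u}}
  A13: {{p}} {{t},{q,t},{t,u},{q,t,u}}
  A14: {{p}} {{u},{q,u},{r,u},{s,u},{t,u},{q,t,u}}
  A23: {{q,t},{q,t,u}}
  A24: {{q,u},{q,t,u}} {{r,u}}
  A34: {{p}} {{t,u},{q,t,u}}
  A123: {{q,t},{q,t,u}}
  A124: {{q,u},{q,t,u}} {{r,u}}
  A134: {{p}} {{t,u},{q,t,u}}
  A234: {{q,t,u}}
  A1234: {{q,t,u}}
C dims 8,11,6,1; δ0: rk 6, SNF 1^6; δ1: rk 5, SNF 1^5; δ2: rk 1, SNF 1^1
Ȟ^0: (8−6)−0=2 ⇒ Z^2
Ȟ^1: (11−5)−6=0 ⇒ 0
Ȟ^2: (6−1)−5=0 ⇒ 0

Ȟ^0(U;F) ≅ Z^2, Ȟ^1(U;F) ≅ 0 and Ȟ^2(U;F) ≅ 0


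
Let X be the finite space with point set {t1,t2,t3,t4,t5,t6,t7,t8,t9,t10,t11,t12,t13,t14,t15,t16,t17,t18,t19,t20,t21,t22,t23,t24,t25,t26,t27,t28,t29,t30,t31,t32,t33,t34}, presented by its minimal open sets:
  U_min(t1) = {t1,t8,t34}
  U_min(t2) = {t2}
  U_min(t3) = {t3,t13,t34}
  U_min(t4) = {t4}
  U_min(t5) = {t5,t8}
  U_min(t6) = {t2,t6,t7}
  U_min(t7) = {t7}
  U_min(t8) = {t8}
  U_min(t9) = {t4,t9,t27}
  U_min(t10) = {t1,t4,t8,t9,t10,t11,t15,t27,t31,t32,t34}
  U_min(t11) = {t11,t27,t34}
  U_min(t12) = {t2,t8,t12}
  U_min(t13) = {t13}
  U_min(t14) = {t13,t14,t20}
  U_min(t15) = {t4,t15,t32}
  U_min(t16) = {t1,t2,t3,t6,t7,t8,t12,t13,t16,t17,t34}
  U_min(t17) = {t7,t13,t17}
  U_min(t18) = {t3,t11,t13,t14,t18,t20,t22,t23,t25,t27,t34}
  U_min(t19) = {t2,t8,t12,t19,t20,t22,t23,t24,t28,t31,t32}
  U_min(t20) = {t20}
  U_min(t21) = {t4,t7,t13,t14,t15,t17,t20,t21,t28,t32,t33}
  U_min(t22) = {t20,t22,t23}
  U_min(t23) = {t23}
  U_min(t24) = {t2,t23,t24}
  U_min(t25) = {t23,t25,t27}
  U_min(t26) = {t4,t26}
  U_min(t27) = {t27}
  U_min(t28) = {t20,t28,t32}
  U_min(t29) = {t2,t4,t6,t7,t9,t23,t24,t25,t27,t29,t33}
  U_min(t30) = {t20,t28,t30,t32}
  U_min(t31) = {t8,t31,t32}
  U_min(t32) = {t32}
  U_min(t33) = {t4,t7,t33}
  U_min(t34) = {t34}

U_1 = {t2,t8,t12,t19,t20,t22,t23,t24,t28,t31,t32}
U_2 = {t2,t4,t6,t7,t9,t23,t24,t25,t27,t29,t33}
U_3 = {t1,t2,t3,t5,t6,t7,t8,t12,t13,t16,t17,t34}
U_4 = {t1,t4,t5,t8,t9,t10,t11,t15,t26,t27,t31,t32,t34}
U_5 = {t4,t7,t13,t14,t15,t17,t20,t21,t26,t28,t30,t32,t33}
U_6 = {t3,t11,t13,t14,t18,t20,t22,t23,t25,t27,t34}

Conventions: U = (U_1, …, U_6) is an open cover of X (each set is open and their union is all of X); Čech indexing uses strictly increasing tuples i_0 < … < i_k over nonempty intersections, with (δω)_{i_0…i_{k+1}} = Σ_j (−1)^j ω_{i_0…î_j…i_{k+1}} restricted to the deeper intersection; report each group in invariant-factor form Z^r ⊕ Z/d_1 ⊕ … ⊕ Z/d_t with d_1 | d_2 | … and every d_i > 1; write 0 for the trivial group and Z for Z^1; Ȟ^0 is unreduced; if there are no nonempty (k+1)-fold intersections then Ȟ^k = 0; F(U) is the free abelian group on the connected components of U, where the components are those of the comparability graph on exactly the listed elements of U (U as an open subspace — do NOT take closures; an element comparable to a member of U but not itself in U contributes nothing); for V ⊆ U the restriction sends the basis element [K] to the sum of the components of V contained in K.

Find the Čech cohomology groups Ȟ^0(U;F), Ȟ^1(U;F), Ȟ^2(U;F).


nerve of the cover:
  U12={t2,t23,t24} U13={t2,t8,t12} U14={t8,t31,t32} U15={t20,t28,t32} U16={t20,t22,t23} U23={t2,t6,t7} U24={t4,t9,t27} U25={t4,t7,t33} U26={t23,t25,t27} U34={t1,t5,t8,t34} U35={t7,t13,t17} U36={t3,t13,t34} U45={t4,t15,t26,t32} U46={t11,t27,t34} U56={t13,t14,t20}
  U123={t2} U126={t23} U134={t8} U145={t32} U156={t20} U235={t7} U245={t4} U246={t27} U346={t34} U356={t13}
components per intersection:
  U1: {t2,t8,t12,t19,t20,t22,t23,t24,t28,t31,t32}
  U2: {t2,t4,t6,t7,t9,t23,t24,t25,t27,t29,t33}
  U3: {t1,t2,t3,t5,t6,t7,t8,t12,t13,t16,t17,t34}
  U4: {t1,t4,t5,t8,t9,t10,t11,t15,t26,t27,t31,t32,t34}
  U5: {t4,t7,t13,t14,t15,t17,t20,t21,t26,t28,t30,t32,t33}
  U6: {t3,t11,t13,t14,t18,t20,t22,t23,t25,t27,t34}
  U12: {t2,t23,t24}
  U13: {t2,t8,t12}
  U14: {t8,t31,t32}
  U15: {t20,t28,t32}
  U16: {t20,t22,t23}
  U23: {t2,t6,t7}
  U24: {t4,t9,t27}
  U25: {t4,t7,t33}
  U26: {t23,t25,t27}
  U34: {t1,t5,t8,t34}
  U35: {t7,t13,t17}
  U36: {t3,t13,t34}
  U45: {t4,t15,t26,t32}
  U46: {t11,t27,t34}
  U56: {t13,t14,t20}
  U123: {t2}
  U126: {t23}
  U134: {t8}
  U145: {t32}
  U156: {t20}
  U235: {t7}
  U245: {t4}
  U246: {t27}
  U346: {t34}
  U356: {t13}
C dims 6,15,10; δ0: rk 5, SNF 1^5; δ1: rk 10, SNF 1^9·2
Ȟ^0 = (6 − 5) − 0 = 1, so Ȟ^0 ≅ Z
Ȟ^1 = (15 − 10) − 5 = 0, so Ȟ^1 ≅ 0
Ȟ^2 = (10 − 0) − 10 = 0 plus torsion [2], so Ȟ^2 ≅ Z/2

Ȟ^0 ≅ Z, Ȟ^1 ≅ 0 and Ȟ^2 ≅ Z/2


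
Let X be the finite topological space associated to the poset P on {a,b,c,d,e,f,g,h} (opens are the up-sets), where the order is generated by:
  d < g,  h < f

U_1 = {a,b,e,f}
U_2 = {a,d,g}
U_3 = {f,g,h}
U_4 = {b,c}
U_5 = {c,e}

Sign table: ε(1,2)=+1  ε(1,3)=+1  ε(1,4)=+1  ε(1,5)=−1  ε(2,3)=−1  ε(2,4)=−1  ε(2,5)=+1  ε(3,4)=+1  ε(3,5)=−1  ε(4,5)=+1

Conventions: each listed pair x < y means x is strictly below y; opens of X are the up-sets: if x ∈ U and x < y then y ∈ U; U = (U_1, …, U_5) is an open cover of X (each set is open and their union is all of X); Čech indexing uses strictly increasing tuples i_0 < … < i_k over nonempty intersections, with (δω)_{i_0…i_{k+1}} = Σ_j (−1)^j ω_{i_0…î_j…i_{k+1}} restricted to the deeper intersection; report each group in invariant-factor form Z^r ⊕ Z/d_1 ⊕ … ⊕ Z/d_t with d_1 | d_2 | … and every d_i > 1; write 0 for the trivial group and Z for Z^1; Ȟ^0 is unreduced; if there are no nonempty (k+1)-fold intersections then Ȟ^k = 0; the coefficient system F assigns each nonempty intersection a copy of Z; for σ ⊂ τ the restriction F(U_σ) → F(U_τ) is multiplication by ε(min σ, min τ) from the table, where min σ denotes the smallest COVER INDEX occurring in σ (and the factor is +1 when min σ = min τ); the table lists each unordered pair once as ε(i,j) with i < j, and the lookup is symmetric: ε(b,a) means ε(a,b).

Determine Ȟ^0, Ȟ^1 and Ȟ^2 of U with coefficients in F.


intersection data:
  U12={a} U13={f} U14={b} U15={e} U23={g} U45={c}
C dims 5,6; δ0: rk 5, SNF 1^4·2
Ȟ^0 = (5 − 5) − 0 = 0, so Ȟ^0 ≅ 0
Ȟ^1 = (6 − 0) − 5 = 1 plus torsion [2], so Ȟ^1 ≅ Z ⊕ Z/2
Ȟ^2 = (0 − 0) − 0 = 0, so Ȟ^2 ≅ 0

Ȟ^0 = 0, Ȟ^1 = Z ⊕ Z/2, Ȟ^2 = 0


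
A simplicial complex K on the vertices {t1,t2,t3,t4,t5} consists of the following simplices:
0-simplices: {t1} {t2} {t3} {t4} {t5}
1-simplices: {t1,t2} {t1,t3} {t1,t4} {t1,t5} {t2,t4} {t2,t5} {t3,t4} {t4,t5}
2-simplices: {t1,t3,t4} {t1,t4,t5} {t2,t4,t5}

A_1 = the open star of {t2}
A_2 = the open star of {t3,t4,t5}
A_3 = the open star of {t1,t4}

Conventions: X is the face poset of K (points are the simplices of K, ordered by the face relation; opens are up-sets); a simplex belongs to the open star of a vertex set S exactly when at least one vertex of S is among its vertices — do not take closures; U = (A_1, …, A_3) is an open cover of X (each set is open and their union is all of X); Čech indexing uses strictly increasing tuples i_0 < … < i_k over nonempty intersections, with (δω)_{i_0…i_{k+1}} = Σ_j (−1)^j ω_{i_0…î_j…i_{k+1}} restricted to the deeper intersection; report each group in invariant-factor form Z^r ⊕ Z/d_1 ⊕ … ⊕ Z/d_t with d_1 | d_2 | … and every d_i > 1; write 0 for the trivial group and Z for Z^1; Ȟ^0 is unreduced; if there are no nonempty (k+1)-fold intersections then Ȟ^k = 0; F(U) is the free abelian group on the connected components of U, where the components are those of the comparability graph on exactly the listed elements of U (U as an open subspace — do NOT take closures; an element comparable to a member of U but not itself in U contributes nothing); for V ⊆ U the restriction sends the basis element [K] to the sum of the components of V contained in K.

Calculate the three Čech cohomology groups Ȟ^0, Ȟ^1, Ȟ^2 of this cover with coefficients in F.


Ȟ^0(U;F) ≅ Z,  Ȟ^1(U;F) ≅ Z,  Ȟ^2(U;F) ≅ 0

nonempty overlaps:
  A1={{t2},{t1,t2},{t2,t4},{t2,t5},{t2,t4,t5}} A2={{t3},{t4},{t5},{t1,t3},{t1,t4},{t1,t5},{t2,t4},{t2,t5},{t3,t4},{t4,t5},{t1,t3,t4},{t1,t4,t5},{t2,t4,t5}} A3={{t1},{t4},{t1,t2},{t1,t3},{t1,t4},{t1,t5},{t2,t4},{t3,t4},{t4,t5},{t1,t3,t4},{t1,t4,t5},{t2,t4,t5}}
  A12={{t2,t4},{t2,t5},{t2,t4,t5}} A13={{t1,t2},{t2,t4},{t2,t4,t5}} A23={{t4},{t1,t3},{t1,t4},{t1,t5},{t2,t4},{t3,t4},{t4,t5},{t1,t3,t4},{t1,t4,t5},{t2,t4,t5}}
  A123={{t2,t4},{t2,t4,t5}}
components per intersection:
  A1: {{t2},{t1,t2},{t2,t4},{t2,t5},{t2,t4,t5}}
  A2: {{t3},{t4},{t5},{t1,t3},{t1,t4},{t1,t5},{t2,t4},{t2,t5},{t3,t4},{t4,t5},{t1,t3,t4},{t1,t4,t5},{t2,t4,t5}}
  A3: {{t1},{t4},{t1,t2},{t1,t3},{t1,t4},{t1,t5},{t2,t4},{t3,t4},{t4,t5},{t1,t3,t4},{t1,t4,t5},{t2,t4,t5}}
  A12: {{t2,t4},{t2,t5},{t2,t4,t5}}
  A13: {{t1,t2}} {{t2,t4},{t2,t4,t5}}
  A23: {{t4},{t1,t3},{t1,t4},{t1,t5},{t2,t4},{t3,t4},{t4,t5},{t1,t3,t4},{t1,t4,t5},{t2,t4,t5}}
  A123: {{t2,t4},{t2,t4,t5}}
C dims 3,4,1; δ0: rk 2, SNF 1^2; δ1: rk 1, SNF 1^1
degree 0: 3−2−0 = 1 → Ȟ^0 ≅ Z
degree 1: 4−1−2 = 1 → Ȟ^1 ≅ Z
degree 2: 1−0−1 = 0 → Ȟ^2 ≅ 0


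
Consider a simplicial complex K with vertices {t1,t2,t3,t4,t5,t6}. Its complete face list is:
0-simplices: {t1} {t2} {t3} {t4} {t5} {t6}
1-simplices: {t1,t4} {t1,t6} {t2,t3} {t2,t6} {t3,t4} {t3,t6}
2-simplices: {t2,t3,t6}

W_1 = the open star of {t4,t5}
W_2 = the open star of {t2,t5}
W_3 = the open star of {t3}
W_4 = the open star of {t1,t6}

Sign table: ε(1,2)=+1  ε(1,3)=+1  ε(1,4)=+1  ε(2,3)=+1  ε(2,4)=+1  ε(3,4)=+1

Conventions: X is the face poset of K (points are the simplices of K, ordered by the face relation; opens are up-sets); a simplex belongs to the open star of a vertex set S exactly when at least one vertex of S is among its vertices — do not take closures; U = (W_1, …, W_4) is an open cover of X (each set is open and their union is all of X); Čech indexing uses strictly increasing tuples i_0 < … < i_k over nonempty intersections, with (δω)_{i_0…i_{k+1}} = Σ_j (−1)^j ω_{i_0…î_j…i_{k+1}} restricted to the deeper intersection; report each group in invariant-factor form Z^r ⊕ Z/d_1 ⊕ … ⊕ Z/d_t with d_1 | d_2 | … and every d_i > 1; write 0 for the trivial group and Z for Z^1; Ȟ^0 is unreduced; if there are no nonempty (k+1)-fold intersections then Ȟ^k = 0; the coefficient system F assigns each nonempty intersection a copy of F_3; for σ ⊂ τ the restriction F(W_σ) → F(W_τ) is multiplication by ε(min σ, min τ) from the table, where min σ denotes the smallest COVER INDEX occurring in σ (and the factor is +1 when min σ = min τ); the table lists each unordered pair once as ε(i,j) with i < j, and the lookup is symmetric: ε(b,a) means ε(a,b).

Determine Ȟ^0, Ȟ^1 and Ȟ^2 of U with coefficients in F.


Ȟ^0 ≅ Z/3, Ȟ^1 ≅ Z/3 ⊕ Z/3, Ȟ^2 ≅ 0

intersection data:
  W1={{t4},{t5},{t1,t4},{t3,t4}} W2={{t2},{t5},{t2,t3},{t2,t6},{t2,t3,t6}} W3={{t3},{t2,t3},{t3,t4},{t3,t6},{t2,t3,t6}} W4={{t1},{t6},{t1,t4},{t1,t6},{t2,t6},{t3,t6},{t2,t3,t6}}
  W12={{t5}} W13={{t3,t4}} W14={{t1,t4}} W23={{t2,t3},{t2,t3,t6}} W24={{t2,t6},{t2,t3,t6}} W34={{t3,t6},{t2,t3,t6}}
  W234={{t2,t3,t6}}
C dims 4,6,1; δ0: rk_F3 3; δ1: rk_F3 1
Ȟ^0 = (4 − 3) − 0 = 1, so Ȟ^0 ≅ Z/3
Ȟ^1 = (6 − 1) − 3 = 2, so Ȟ^1 ≅ Z/3 ⊕ Z/3
Ȟ^2 = (1 − 0) − 1 = 0, so Ȟ^2 ≅ 0


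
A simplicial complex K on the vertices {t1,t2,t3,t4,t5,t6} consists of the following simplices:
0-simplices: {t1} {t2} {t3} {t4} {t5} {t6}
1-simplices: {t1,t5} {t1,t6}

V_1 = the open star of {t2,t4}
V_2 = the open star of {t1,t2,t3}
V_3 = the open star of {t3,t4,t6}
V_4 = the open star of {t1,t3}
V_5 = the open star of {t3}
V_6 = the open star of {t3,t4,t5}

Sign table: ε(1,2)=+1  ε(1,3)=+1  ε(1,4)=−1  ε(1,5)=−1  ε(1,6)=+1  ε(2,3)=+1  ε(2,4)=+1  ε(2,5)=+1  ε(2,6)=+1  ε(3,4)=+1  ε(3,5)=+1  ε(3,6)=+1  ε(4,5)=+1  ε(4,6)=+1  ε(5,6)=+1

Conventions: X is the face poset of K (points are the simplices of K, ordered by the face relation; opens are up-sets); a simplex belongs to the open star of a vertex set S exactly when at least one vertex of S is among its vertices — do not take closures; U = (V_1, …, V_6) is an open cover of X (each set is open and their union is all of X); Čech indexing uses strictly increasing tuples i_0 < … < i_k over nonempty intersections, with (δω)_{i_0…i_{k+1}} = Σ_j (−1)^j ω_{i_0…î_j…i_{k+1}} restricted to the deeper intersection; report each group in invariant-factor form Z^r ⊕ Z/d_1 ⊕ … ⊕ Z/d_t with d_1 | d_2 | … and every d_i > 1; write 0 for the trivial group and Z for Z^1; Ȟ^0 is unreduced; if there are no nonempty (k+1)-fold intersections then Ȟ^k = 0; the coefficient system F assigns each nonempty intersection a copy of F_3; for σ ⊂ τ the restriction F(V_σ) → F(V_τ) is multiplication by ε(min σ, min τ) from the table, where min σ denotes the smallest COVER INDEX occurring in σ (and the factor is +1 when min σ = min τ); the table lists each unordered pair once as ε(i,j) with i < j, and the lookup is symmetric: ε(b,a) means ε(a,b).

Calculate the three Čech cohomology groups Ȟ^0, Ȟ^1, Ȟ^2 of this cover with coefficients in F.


Ȟ^0 ≅ Z/3, Ȟ^1 ≅ Z/3, Ȟ^2 ≅ 0

cover nerve:
  V1={{t2},{t4}} V2={{t1},{t2},{t3},{t1,t5},{t1,t6}} V3={{t3},{t4},{t6},{t1,t6}} V4={{t1},{t3},{t1,t5},{t1,t6}} V5={{t3}} V6={{t3},{t4},{t5},{t1,t5}}
  V12={{t2}} V13={{t4}} V16={{t4}} V23={{t3},{t1,t6}} V24={{t1},{t3},{t1,t5},{t1,t6}} V25={{t3}} V26={{t3},{t1,t5}} V34={{t3},{t1,t6}} V35={{t3}} V36={{t3},{t4}} V45={{t3}} V46={{t3},{t1,t5}} V56={{t3}}
  V136={{t4}} V234={{t3},{t1,t6}} V235={{t3}} V236={{t3}} V245={{t3}} V246={{t3},{t1,t5}} V256={{t3}} V345={{t3}} V346={{t3}} V356={{t3}} V456={{t3}}
  V2345={{t3}} V2346={{t3}} V2356={{t3}} V2456={{t3}} V3456={{t3}}
  V23456={{t3}}
C dims 6,13,11,5; δ0: rk_F3 5; δ1: rk_F3 7; δ2: rk_F3 4
Ȟ^0: (6−5)−0=1 ⇒ Z/3
Ȟ^1: (13−7)−5=1 ⇒ Z/3
Ȟ^2: (11−4)−7=0 ⇒ 0
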